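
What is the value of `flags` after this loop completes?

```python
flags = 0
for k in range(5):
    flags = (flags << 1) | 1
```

Build 5 consecutive 1-bits: 0b11111
`flags` takes the values: 0 → 1 → 3 → 7 → 15 → 31

Answer: 31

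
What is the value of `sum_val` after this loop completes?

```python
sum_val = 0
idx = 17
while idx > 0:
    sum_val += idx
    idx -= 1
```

Sum 17 down to 1
`sum_val` takes the values: 0 → 17 → 33 → 48 → 62 → 75 → 87 → 98 → 108 → 117 → 125 → 132 → 138 → 143 → 147 → 150 → 152 → 153

Answer: 153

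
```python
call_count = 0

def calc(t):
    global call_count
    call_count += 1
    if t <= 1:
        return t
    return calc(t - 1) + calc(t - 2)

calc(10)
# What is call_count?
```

Calls(t) = 1 + Calls(t-1) + Calls(t-2); Calls(0)=Calls(1)=1. For t=10 this gives 177.

Answer: 177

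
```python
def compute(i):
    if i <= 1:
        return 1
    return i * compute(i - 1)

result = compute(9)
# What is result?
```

compute(9) = 9 * 8 * 7 * 6 * 5 * 4 * 3 * 2 * 1 = 362880

Answer: 362880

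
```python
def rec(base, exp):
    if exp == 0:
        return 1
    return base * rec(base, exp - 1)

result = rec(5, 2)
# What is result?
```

rec(5, 2) = 5 * 5 = 25

Answer: 25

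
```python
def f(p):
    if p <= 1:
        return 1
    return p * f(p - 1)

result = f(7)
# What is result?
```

f(7) = 7 * 6 * 5 * 4 * 3 * 2 * 1 = 5040

Answer: 5040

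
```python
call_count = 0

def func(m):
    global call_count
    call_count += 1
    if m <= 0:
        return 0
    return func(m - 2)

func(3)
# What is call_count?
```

Linear recursion stepping by 2: 3 calls from m=3 down to ≤0.

Answer: 3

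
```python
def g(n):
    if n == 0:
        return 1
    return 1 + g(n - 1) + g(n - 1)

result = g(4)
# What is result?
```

g(n) = 1 + 2·g(n-1), g(0)=1. Closed form: (1+1)·2^4 - 1 = 31.

Answer: 31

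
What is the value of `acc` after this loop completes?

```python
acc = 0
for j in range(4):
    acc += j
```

Sum of 0 to 3 = 6
`acc` takes the values: 0 → 1 → 3 → 6

Answer: 6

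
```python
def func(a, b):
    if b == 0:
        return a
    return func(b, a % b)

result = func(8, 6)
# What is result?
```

func(8, 6) -> func(6, 2) -> func(2, 0) -> 2

Answer: 2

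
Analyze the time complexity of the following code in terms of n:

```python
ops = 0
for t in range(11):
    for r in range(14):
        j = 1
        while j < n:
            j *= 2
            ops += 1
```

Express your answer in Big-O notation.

Each loop level contributes: 1 × 1 × log n. Multiplying the contributions gives O(log n).

Answer: O(log n)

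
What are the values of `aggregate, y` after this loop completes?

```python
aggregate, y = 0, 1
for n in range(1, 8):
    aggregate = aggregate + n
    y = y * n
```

Sum and factorial of 1 to 7
`aggregate, y` takes the values: (0, 1) → (1, 1) → (3, 1) → (3, 2) → (6, 2) → (6, 6) → (10, 6) → (10, 24) → (15, 24) → (15, 120) → (21, 120) → (21, 720) → (28, 720) → (28, 5040)

Answer: 28, 5040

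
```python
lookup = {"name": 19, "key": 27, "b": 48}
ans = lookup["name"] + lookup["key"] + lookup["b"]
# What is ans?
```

Trace:
`lookup = {"name": 19, "key": 27, "b": 48}` → lookup = {'name': 19, 'key': 27, 'b': 48}
`ans = lookup["name"] + lookup["key"] + lookup["b"]` → ans = 94
So ans = 94

Answer: 94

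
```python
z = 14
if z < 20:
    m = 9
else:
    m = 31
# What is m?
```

Trace:
`z = 14` → z = 14
`if z < 20: ...` → z < 20 is True → m = 9
So m = 9

Answer: 9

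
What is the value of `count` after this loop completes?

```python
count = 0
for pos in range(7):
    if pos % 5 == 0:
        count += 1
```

Count numbers divisible by 5 in range(7)
`count` takes the values: 0 → 1 → 2

Answer: 2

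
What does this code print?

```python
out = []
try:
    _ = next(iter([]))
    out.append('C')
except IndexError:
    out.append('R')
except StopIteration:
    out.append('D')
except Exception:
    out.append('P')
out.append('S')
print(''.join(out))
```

Execution trace: 'D' (except StopIteration) → 'S' (after the try/except). Output: DS

Answer: DS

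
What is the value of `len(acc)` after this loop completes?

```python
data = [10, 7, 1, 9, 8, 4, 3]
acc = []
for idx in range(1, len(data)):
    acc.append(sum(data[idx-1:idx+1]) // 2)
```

Number of 2-element averages
`acc` takes the values: [] → [8] → [8, 4] → [8, 4, 5] → [8, 4, 5, 8] → [8, 4, 5, 8, 6] → [8, 4, 5, 8, 6, 3]
So `len(acc)` = 6

Answer: 6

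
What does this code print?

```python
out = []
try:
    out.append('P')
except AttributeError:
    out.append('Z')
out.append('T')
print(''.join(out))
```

Execution trace: 'P' (try body, no exception) → 'T' (after the try/except). Output: PT

Answer: PT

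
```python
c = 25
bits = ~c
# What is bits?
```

Trace:
`c = 25` → c = 25
`bits = ~c` → bits = -26
So bits = -26

Answer: -26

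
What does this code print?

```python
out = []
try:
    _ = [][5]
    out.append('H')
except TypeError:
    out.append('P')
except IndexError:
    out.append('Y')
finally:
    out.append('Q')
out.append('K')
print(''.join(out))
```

Execution trace: 'Y' (except IndexError) → 'Q' (finally) → 'K' (after the try/except). Output: YQK

Answer: YQK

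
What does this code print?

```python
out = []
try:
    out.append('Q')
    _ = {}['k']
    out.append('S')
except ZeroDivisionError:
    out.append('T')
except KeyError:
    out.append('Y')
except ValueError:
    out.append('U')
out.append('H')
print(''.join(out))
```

Execution trace: 'Q' (try body) → 'Y' (except KeyError) → 'H' (after the try/except). Output: QYH

Answer: QYH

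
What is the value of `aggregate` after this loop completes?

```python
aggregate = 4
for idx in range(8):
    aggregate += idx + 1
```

Start at 4, add 1 to 8 = 40
`aggregate` takes the values: 4 → 5 → 7 → 10 → 14 → 19 → 25 → 32 → 40

Answer: 40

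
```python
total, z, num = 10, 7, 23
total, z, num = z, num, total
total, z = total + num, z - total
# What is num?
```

Trace:
`total, z, num = 10, 7, 23` → total = 10; z = 7; num = 23
`total, z, num = z, num, total` → total = 7; z = 23; num = 10
`total, z = total + num, z - total` → total = 17; z = 16
So num = 10

Answer: 10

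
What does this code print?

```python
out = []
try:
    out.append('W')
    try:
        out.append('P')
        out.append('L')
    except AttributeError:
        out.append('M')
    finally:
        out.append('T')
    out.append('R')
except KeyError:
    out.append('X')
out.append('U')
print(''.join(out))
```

Execution trace: 'W' (try body) → 'P' (inner try body) → 'L' (inner try body, no exception) → 'T' (inner finally) → 'R' (try body, no exception) → 'U' (after the try/except). Output: WPLTRU

Answer: WPLTRU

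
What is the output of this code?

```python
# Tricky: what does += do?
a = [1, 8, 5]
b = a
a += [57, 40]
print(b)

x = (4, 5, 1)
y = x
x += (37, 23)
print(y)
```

Key concept: += behavior differs for mutable vs immutable.
Step by step:
`a = [1, 8, 5]` → a = [1, 8, 5]
`b = a` → b = [1, 8, 5] (same object as a)
`a += [57, 40]` → a = [1, 8, 5, 57, 40] (same object as b); b = [1, 8, 5, 57, 40] (same object as a)
`print(b)` → prints [1, 8, 5, 57, 40]
`x = (4, 5, 1)` → x = (4, 5, 1)
`y = x` → y = (4, 5, 1)
`x += (37, 23)` → x = (4, 5, 1, 37, 23)
`print(y)` → prints (4, 5, 1)

Answer:
[1, 8, 5, 57, 40]
(4, 5, 1)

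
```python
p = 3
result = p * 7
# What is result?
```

Trace:
`p = 3` → p = 3
`result = p * 7` → result = 21
So result = 21

Answer: 21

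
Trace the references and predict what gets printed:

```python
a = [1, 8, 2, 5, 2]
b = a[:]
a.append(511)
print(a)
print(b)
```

Key concept: slice [:] creates copy.
Step by step:
`a = [1, 8, 2, 5, 2]` → a = [1, 8, 2, 5, 2]
`b = a[:]` → b = [1, 8, 2, 5, 2]
`a.append(511)` → a = [1, 8, 2, 5, 2, 511]
`print(a)` → prints [1, 8, 2, 5, 2, 511]
`print(b)` → prints [1, 8, 2, 5, 2]

Answer:
[1, 8, 2, 5, 2, 511]
[1, 8, 2, 5, 2]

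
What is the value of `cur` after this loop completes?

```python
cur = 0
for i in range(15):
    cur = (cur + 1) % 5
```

Increment mod 5, 15 times = 0
`cur` takes the values: 0 → 1 → 2 → 3 → 4 → 0 → 1 → 2 → 3 → 4 → 0 → 1 → 2 → 3 → 4 → 0

Answer: 0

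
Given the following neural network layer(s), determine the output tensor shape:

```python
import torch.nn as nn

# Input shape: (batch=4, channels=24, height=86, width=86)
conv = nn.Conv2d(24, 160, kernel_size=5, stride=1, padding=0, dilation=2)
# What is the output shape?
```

Input: (4, 24, 86, 86) -> Output: (4, 160, 78, 78)

Answer: (4, 160, 78, 78)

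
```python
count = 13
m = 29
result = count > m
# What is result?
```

Trace:
`count = 13` → count = 13
`m = 29` → m = 29
`result = count > m` → result = False
So result = False

Answer: False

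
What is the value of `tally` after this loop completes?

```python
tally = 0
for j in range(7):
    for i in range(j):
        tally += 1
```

Triangle number: 0+1+2+...+6
`tally` takes the values: 0 → 1 → 2 → 3 → 4 → 5 → 6 → 7 → 8 → 9 → 10 → 11 → 12 → 13 → 14 → 15 → 16 → 17 → 18 → 19 → 20 → 21

Answer: 21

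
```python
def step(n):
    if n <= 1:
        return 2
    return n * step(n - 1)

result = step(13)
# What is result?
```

step(13) = 13 * 12 * 11 * 10 * 9 * 8 * 7 * 6 * 5 * 4 * 3 * 2 * 2 = 12454041600

Answer: 12454041600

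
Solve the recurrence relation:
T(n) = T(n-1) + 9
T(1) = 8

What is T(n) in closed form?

Unrolling: T(n) = T(1) + 9·(n-1) = 8 + 9(n-1) = 9n - 1.

Answer: T(n) = 9n - 1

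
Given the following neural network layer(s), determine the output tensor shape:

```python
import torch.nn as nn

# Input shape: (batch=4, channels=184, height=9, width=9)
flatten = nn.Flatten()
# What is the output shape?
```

Input: (4, 184, 9, 9) -> Output: (4, 14904)

Answer: (4, 14904)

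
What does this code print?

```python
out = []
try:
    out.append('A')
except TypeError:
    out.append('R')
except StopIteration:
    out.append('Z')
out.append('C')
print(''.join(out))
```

Execution trace: 'A' (try body, no exception) → 'C' (after the try/except). Output: AC

Answer: AC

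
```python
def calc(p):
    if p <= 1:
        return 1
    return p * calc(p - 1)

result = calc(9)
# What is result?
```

calc(9) = 9 * 8 * 7 * 6 * 5 * 4 * 3 * 2 * 1 = 362880

Answer: 362880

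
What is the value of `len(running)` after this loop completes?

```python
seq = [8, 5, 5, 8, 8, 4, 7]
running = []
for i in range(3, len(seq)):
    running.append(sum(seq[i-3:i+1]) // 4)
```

Number of 4-element averages
`running` takes the values: [] → [6] → [6, 6] → [6, 6, 6] → [6, 6, 6, 6]
So `len(running)` = 4

Answer: 4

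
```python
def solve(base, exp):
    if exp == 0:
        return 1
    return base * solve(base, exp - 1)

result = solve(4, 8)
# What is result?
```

solve(4, 8) = 4 * 4 * 4 * 4 * 4 * 4 * 4 * 4 = 65536

Answer: 65536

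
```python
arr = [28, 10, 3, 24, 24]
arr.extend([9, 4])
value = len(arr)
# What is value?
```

Trace:
`arr = [28, 10, 3, 24, 24]` → arr = [28, 10, 3, 24, 24]
`arr.extend([9, 4])` → arr = [28, 10, 3, 24, 24, 9, 4]
`value = len(arr)` → value = 7
So value = 7

Answer: 7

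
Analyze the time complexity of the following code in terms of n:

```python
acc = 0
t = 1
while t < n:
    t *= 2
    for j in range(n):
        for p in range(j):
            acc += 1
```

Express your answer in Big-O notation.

Each loop level contributes: log n × n × n. Multiplying the contributions gives O(n^2 log n).

Answer: O(n^2 log n)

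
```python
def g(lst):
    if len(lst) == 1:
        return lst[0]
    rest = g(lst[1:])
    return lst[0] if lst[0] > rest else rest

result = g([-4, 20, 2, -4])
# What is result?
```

Recursive max over [-4, 20, 2, -4] = 20

Answer: 20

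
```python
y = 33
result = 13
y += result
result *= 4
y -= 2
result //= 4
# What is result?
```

Trace:
`y = 33` → y = 33
`result = 13` → result = 13
`y += result` → y = 46
`result *= 4` → result = 52
`y -= 2` → y = 44
`result //= 4` → result = 13
So result = 13

Answer: 13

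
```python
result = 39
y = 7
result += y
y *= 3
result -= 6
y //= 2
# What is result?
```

Trace:
`result = 39` → result = 39
`y = 7` → y = 7
`result += y` → result = 46
`y *= 3` → y = 21
`result -= 6` → result = 40
`y //= 2` → y = 10
So result = 40

Answer: 40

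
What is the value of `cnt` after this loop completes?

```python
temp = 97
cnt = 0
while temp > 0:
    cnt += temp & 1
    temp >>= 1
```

Count set bits in 97 (binary: 0b1100001)
`cnt` takes the values: 0 → 1 → 2 → 3

Answer: 3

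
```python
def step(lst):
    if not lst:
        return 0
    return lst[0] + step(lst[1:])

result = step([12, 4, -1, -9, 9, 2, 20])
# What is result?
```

12 + 4 + (-1) + (-9) + 9 + 2 + 20 + 0 = 37

Answer: 37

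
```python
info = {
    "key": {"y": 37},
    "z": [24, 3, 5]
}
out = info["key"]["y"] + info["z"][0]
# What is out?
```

Trace:
`info = { ...` → info = {'key': {'y': 37}, 'z': [24, 3, 5]}
`out = info["key"]["y"] + info["z"][0]` → out = 61
So out = 61

Answer: 61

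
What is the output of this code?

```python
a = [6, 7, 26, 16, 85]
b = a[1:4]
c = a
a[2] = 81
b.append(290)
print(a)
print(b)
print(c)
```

Key concept: slice vs alias.
Step by step:
`a = [6, 7, 26, 16, 85]` → a = [6, 7, 26, 16, 85]
`b = a[1:4]` → b = [7, 26, 16]
`c = a` → c = [6, 7, 26, 16, 85] (same object as a)
`a[2] = 81` → a = [6, 7, 81, 16, 85] (same object as c); c = [6, 7, 81, 16, 85] (same object as a)
`b.append(290)` → b = [7, 26, 16, 290]
`print(a)` → prints [6, 7, 81, 16, 85]
`print(b)` → prints [7, 26, 16, 290]
`print(c)` → prints [6, 7, 81, 16, 85]

Answer:
[6, 7, 81, 16, 85]
[7, 26, 16, 290]
[6, 7, 81, 16, 85]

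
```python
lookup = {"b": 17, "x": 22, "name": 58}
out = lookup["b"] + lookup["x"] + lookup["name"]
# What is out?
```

Trace:
`lookup = {"b": 17, "x": 22, "name": 58}` → lookup = {'b': 17, 'x': 22, 'name': 58}
`out = lookup["b"] + lookup["x"] + lookup["name"]` → out = 97
So out = 97

Answer: 97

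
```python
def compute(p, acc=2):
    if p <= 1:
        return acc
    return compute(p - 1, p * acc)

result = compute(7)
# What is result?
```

Accumulator trace (n, acc): (7, 2) -> (6, 14) -> (5, 84) -> (4, 420) -> (3, 1680) -> (2, 5040) -> (1, 10080) -> return 10080

Answer: 10080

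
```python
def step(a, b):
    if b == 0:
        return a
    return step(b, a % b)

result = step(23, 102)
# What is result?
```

step(23, 102) -> step(102, 23) -> step(23, 10) -> step(10, 3) -> step(3, 1) -> step(1, 0) -> 1

Answer: 1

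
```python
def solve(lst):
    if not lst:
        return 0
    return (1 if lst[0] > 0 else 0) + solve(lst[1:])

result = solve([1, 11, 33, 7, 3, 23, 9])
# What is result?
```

Count of positive elements in [1, 11, 33, 7, 3, 23, 9] = 7

Answer: 7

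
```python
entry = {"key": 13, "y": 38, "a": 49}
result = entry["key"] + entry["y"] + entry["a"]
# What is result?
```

Trace:
`entry = {"key": 13, "y": 38, "a": 49}` → entry = {'key': 13, 'y': 38, 'a': 49}
`result = entry["key"] + entry["y"] + entry["a"]` → result = 100
So result = 100

Answer: 100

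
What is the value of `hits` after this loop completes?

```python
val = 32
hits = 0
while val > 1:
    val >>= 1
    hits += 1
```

Count right shifts until 1
`hits` takes the values: 0 → 1 → 2 → 3 → 4 → 5

Answer: 5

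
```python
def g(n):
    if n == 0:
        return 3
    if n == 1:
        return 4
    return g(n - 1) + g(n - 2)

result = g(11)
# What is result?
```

Build up from base cases: g(0)=3, g(1)=4, g(2)=7, g(3)=11, g(4)=18, g(5)=29, g(6)=47, ..., g(11)=521

Answer: 521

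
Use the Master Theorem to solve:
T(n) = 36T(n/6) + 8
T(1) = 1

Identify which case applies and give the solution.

a=36, b=6, f(n)=8. log_6(36) = 2. Since c=0 < 2, Case 1 applies: T(n) = Θ(n^log_b(a)) = O(n^2).

Answer: O(n^2) - Case 1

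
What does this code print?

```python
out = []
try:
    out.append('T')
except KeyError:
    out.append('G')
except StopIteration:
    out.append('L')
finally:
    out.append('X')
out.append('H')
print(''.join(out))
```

Execution trace: 'T' (try body, no exception) → 'X' (finally) → 'H' (after the try/except). Output: TXH

Answer: TXH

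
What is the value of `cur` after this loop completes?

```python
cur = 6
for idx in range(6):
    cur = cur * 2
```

Multiply by 2, 6 times: 6 * 2^6 = 384
`cur` takes the values: 6 → 12 → 24 → 48 → 96 → 192 → 384

Answer: 384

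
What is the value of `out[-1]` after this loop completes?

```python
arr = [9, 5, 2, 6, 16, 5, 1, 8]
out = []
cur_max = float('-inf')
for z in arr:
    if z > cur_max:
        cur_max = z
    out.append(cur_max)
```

Running max ends at 16
`out` takes the values: [] → [9] → [9, 9] → [9, 9, 9] → [9, 9, 9, 9] → [9, 9, 9, 9, 16] → [9, 9, 9, 9, 16, 16] → [9, 9, 9, 9, 16, 16, 16] → [9, 9, 9, 9, 16, 16, 16, 16]
So `out[-1]` = 16

Answer: 16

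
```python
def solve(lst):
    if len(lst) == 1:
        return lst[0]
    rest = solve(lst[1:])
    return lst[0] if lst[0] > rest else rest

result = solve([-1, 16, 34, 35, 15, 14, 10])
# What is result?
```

Recursive max over [-1, 16, 34, 35, 15, 14, 10] = 35

Answer: 35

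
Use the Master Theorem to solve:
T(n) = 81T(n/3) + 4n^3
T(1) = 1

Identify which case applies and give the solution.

a=81, b=3, f(n)=4n^3. log_3(81) = 4. Since c=3 < 4, Case 1 applies: T(n) = Θ(n^log_b(a)) = O(n^4).

Answer: O(n^4) - Case 1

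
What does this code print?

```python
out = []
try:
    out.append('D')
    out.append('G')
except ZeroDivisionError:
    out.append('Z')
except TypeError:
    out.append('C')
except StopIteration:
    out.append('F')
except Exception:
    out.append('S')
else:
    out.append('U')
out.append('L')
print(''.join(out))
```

Execution trace: 'D' (try body) → 'G' (try body, no exception) → 'U' (else) → 'L' (after the try/except). Output: DGUL

Answer: DGUL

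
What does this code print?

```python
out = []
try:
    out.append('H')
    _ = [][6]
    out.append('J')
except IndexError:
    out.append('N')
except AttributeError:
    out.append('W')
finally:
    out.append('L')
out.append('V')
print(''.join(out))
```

Execution trace: 'H' (try body) → 'N' (except IndexError) → 'L' (finally) → 'V' (after the try/except). Output: HNLV

Answer: HNLV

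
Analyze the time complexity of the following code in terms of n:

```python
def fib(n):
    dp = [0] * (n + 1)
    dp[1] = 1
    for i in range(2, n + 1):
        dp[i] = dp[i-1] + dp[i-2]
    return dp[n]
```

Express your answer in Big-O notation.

This is Dynamic programming Fibonacci. Time complexity: O(n).

Answer: O(n)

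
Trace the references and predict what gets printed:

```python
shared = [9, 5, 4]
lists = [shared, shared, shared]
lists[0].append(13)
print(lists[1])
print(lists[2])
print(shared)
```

Key concept: list of same reference.
Step by step:
`shared = [9, 5, 4]` → shared = [9, 5, 4]
`lists = [shared, shared, shared]` → lists = [[9, 5, 4], [9, 5, 4], [9, 5, 4]]
`lists[0].append(13)` → shared = [9, 5, 4, 13]; lists = [[9, 5, 4, 13], [9, 5, 4, 13], [9, 5, 4, 13]]
`print(lists[1])` → prints [9, 5, 4, 13]
`print(lists[2])` → prints [9, 5, 4, 13]
`print(shared)` → prints [9, 5, 4, 13]

Answer:
[9, 5, 4, 13]
[9, 5, 4, 13]
[9, 5, 4, 13]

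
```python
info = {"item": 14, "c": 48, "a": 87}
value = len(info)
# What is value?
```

Trace:
`info = {"item": 14, "c": 48, "a": 87}` → info = {'item': 14, 'c': 48, 'a': 87}
`value = len(info)` → value = 3
So value = 3

Answer: 3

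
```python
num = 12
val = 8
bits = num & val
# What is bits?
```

Trace:
`num = 12` → num = 12
`val = 8` → val = 8
`bits = num & val` → bits = 8
So bits = 8

Answer: 8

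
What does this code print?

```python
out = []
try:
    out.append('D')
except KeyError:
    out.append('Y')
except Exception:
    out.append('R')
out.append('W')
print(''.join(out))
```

Execution trace: 'D' (try body, no exception) → 'W' (after the try/except). Output: DW

Answer: DW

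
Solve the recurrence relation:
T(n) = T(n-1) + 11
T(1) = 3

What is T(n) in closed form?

Unrolling: T(n) = T(1) + 11·(n-1) = 3 + 11(n-1) = 11n - 8.

Answer: T(n) = 11n - 8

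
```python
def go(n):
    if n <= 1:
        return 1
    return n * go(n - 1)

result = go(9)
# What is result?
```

go(9) = 9 * 8 * 7 * 6 * 5 * 4 * 3 * 2 * 1 = 362880

Answer: 362880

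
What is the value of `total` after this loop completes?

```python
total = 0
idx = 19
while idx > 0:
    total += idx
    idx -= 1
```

Sum 19 down to 1
`total` takes the values: 0 → 19 → 37 → 54 → 70 → 85 → 99 → 112 → 124 → 135 → 145 → 154 → 162 → 169 → 175 → 180 → 184 → 187 → 189 → 190

Answer: 190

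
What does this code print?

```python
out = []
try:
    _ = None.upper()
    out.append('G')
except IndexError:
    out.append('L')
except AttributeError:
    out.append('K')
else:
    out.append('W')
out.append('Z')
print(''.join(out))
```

Execution trace: 'K' (except AttributeError) → 'Z' (after the try/except). Output: KZ

Answer: KZ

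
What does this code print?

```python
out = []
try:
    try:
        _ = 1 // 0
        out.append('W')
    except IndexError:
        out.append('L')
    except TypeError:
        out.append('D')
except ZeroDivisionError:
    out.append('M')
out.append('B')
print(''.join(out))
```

Execution trace: 'M' (outer except ZeroDivisionError) → 'B' (after the try/except). Output: MB

Answer: MB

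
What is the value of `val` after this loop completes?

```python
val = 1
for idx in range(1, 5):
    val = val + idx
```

Start at 1, add 1 through 4
`val` takes the values: 1 → 2 → 4 → 7 → 11

Answer: 11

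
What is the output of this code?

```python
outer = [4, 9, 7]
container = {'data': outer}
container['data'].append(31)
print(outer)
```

Key concept: dict holds reference to list.
Step by step:
`outer = [4, 9, 7]` → outer = [4, 9, 7]
`container = {'data': outer}` → container = {'data': [4, 9, 7]}
`container['data'].append(31)` → outer = [4, 9, 7, 31]; container = {'data': [4, 9, 7, 31]}
`print(outer)` → prints [4, 9, 7, 31]

Answer: [4, 9, 7, 31]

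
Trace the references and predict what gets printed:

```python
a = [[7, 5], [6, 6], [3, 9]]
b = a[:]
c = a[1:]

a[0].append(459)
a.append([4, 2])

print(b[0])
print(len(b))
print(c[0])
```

Key concept: slice with nested mutation.
Step by step:
`a = [[7, 5], [6, 6], [3, 9]]` → a = [[7, 5], [6, 6], [3, 9]]
`b = a[:]` → b = [[7, 5], [6, 6], [3, 9]]
`c = a[1:]` → c = [[6, 6], [3, 9]]
`a[0].append(459)` → a = [[7, 5, 459], [6, 6], [3, 9]]; b = [[7, 5, 459], [6, 6], [3, 9]]
`a.append([4, 2])` → a = [[7, 5, 459], [6, 6], [3, 9], [4, 2]]
`print(b[0])` → prints [7, 5, 459]
`print(len(b))` → prints 3
`print(c[0])` → prints [6, 6]

Answer:
[7, 5, 459]
3
[6, 6]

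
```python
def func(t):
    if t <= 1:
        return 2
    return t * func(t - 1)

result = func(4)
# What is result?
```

func(4) = 4 * 3 * 2 * 2 = 48

Answer: 48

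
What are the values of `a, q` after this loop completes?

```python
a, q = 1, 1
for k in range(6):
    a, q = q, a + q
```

Fibonacci: after 6 iterations
`a, q` takes the values: (1, 1) → (1, 2) → (2, 3) → (3, 5) → (5, 8) → (8, 13) → (13, 21)

Answer: 13, 21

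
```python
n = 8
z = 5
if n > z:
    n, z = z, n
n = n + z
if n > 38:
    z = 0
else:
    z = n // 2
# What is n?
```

Trace:
`n = 8` → n = 8
`z = 5` → z = 5
`if n > z: ...` → n > z is True → n = 5; z = 8
`n = n + z` → n = 13
`if n > 38: ...` → n > 38 is False, take else branch → z = 6
So n = 13

Answer: 13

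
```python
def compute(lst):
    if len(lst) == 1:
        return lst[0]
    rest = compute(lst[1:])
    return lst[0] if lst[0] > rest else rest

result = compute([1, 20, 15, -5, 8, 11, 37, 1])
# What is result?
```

Recursive max over [1, 20, 15, -5, 8, 11, 37, 1] = 37

Answer: 37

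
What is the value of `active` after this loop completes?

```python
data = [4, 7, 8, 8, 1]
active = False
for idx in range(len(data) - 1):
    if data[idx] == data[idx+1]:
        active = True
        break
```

Check consecutive duplicates in [4, 7, 8, 8, 1]
`active` takes the values: False → True

Answer: True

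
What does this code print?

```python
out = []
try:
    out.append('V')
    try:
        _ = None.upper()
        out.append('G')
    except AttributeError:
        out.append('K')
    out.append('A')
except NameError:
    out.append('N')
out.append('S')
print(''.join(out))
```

Execution trace: 'V' (try body) → 'K' (inner except AttributeError) → 'A' (try body, no exception) → 'S' (after the try/except). Output: VKAS

Answer: VKAS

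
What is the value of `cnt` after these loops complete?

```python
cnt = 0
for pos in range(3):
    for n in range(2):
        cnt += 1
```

3 * 2 = 6
`cnt` takes the values: 0 → 1 → 2 → 3 → 4 → 5 → 6

Answer: 6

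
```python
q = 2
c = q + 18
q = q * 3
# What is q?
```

Trace:
`q = 2` → q = 2
`c = q + 18` → c = 20
`q = q * 3` → q = 6
So q = 6

Answer: 6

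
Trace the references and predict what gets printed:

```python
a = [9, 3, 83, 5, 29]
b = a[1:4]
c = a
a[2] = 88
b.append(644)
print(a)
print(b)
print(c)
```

Key concept: slice vs alias.
Step by step:
`a = [9, 3, 83, 5, 29]` → a = [9, 3, 83, 5, 29]
`b = a[1:4]` → b = [3, 83, 5]
`c = a` → c = [9, 3, 83, 5, 29] (same object as a)
`a[2] = 88` → a = [9, 3, 88, 5, 29] (same object as c); c = [9, 3, 88, 5, 29] (same object as a)
`b.append(644)` → b = [3, 83, 5, 644]
`print(a)` → prints [9, 3, 88, 5, 29]
`print(b)` → prints [3, 83, 5, 644]
`print(c)` → prints [9, 3, 88, 5, 29]

Answer:
[9, 3, 88, 5, 29]
[3, 83, 5, 644]
[9, 3, 88, 5, 29]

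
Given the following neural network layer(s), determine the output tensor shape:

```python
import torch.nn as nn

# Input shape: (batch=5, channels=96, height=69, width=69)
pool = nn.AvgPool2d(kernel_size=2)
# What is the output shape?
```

Input: (5, 96, 69, 69) -> Output: (5, 96, 34, 34)

Answer: (5, 96, 34, 34)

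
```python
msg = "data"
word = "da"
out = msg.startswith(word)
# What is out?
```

Trace:
`msg = "data"` → msg = 'data'
`word = "da"` → word = 'da'
`out = msg.startswith(word)` → out = True
So out = True

Answer: True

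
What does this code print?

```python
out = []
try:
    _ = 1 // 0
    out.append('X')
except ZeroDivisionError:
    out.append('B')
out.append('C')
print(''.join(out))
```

Execution trace: 'B' (except ZeroDivisionError) → 'C' (after the try/except). Output: BC

Answer: BC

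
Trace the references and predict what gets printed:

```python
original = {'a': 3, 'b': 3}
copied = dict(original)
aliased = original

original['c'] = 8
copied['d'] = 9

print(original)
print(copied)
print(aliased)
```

Key concept: dict() creates copy, assignment creates alias.
Step by step:
`original = {'a': 3, 'b': 3}` → original = {'a': 3, 'b': 3}
`copied = dict(original)` → copied = {'a': 3, 'b': 3}
`aliased = original` → aliased = {'a': 3, 'b': 3} (same object as original)
`original['c'] = 8` → original = {'a': 3, 'b': 3, 'c': 8} (same object as aliased); aliased = {'a': 3, 'b': 3, 'c': 8} (same object as original)
`copied['d'] = 9` → copied = {'a': 3, 'b': 3, 'd': 9}
`print(original)` → prints {'a': 3, 'b': 3, 'c': 8}
`print(copied)` → prints {'a': 3, 'b': 3, 'd': 9}
`print(aliased)` → prints {'a': 3, 'b': 3, 'c': 8}

Answer:
{'a': 3, 'b': 3, 'c': 8}
{'a': 3, 'b': 3, 'd': 9}
{'a': 3, 'b': 3, 'c': 8}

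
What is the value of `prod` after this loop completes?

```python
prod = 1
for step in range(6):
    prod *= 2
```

2^6 = 64
`prod` takes the values: 1 → 2 → 4 → 8 → 16 → 32 → 64

Answer: 64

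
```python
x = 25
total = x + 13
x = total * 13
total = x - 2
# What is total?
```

Trace:
`x = 25` → x = 25
`total = x + 13` → total = 38
`x = total * 13` → x = 494
`total = x - 2` → total = 492
So total = 492

Answer: 492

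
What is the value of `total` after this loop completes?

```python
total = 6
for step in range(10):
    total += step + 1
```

Start at 6, add 1 to 10 = 61
`total` takes the values: 6 → 7 → 9 → 12 → 16 → 21 → 27 → 34 → 42 → 51 → 61

Answer: 61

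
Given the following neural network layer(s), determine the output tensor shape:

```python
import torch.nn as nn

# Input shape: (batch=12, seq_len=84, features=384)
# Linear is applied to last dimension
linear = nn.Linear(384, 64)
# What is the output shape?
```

Input: (12, 84, 384) -> Output: (12, 84, 64)

Answer: (12, 84, 64)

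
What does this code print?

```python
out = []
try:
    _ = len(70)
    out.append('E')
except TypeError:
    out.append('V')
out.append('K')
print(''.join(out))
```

Execution trace: 'V' (except TypeError) → 'K' (after the try/except). Output: VK

Answer: VK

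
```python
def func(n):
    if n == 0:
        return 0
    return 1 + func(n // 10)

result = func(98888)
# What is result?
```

Count of digits of 98888: 5

Answer: 5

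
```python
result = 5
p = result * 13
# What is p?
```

Trace:
`result = 5` → result = 5
`p = result * 13` → p = 65
So p = 65

Answer: 65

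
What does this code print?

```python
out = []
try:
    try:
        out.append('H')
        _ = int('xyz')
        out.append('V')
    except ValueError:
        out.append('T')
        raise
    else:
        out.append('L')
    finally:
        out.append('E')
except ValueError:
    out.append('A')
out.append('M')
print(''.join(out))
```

Execution trace: 'H' (inner try body) → 'T' (inner except ValueError) → 'E' (inner finally) → 'A' (outer except ValueError) → 'M' (after the try/except). Output: HTEAM

Answer: HTEAM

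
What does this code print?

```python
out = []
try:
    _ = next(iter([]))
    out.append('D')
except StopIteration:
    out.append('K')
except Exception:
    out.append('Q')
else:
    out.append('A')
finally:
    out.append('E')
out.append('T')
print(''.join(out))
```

Execution trace: 'K' (except StopIteration) → 'E' (finally) → 'T' (after the try/except). Output: KET

Answer: KET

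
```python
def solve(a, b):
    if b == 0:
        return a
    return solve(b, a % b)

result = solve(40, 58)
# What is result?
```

solve(40, 58) -> solve(58, 40) -> solve(40, 18) -> solve(18, 4) -> solve(4, 2) -> solve(2, 0) -> 2

Answer: 2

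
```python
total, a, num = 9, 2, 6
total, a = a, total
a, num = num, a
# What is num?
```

Trace:
`total, a, num = 9, 2, 6` → total = 9; a = 2; num = 6
`total, a = a, total` → total = 2; a = 9
`a, num = num, a` → a = 6; num = 9
So num = 9

Answer: 9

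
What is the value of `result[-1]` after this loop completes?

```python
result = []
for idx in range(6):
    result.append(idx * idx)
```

Last element of squares 0 to 5
`result` takes the values: [] → [0] → [0, 1] → [0, 1, 4] → [0, 1, 4, 9] → [0, 1, 4, 9, 16] → [0, 1, 4, 9, 16, 25]
So `result[-1]` = 25

Answer: 25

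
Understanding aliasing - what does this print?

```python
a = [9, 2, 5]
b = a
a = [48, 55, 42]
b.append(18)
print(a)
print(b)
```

Key concept: rebinding vs mutation: a is rebound to a new list, b still points at the original.
Step by step:
`a = [9, 2, 5]` → a = [9, 2, 5]
`b = a` → b = [9, 2, 5] (same object as a)
`a = [48, 55, 42]` → a = [48, 55, 42]
`b.append(18)` → b = [9, 2, 5, 18]
`print(a)` → prints [48, 55, 42]
`print(b)` → prints [9, 2, 5, 18]

Answer:
[48, 55, 42]
[9, 2, 5, 18]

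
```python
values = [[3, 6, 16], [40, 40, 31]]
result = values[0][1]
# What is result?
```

Trace:
`values = [[3, 6, 16], [40, 40, 31]]` → values = [[3, 6, 16], [40, 40, 31]]
`result = values[0][1]` → result = 6
So result = 6

Answer: 6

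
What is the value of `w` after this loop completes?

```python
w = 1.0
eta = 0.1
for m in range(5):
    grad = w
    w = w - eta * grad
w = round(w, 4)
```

Gradient descent: w = 1.0 * (1 - 0.1)^5
`w` takes the values: 1.0 → 0.9 → 0.81 → 0.729 → 0.6561 → 0.59049 → 0.5905

Answer: 0.5905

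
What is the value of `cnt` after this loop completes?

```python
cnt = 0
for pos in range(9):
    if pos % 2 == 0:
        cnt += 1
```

Count numbers divisible by 2 in range(9)
`cnt` takes the values: 0 → 1 → 2 → 3 → 4 → 5

Answer: 5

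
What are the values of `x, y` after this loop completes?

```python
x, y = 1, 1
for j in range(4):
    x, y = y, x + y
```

Fibonacci: after 4 iterations
`x, y` takes the values: (1, 1) → (1, 2) → (2, 3) → (3, 5) → (5, 8)

Answer: 5, 8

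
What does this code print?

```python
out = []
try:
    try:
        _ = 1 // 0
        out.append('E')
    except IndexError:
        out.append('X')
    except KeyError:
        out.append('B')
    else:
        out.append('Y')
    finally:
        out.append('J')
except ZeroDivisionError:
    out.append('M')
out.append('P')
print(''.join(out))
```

Execution trace: 'J' (finally) → 'M' (outer except ZeroDivisionError) → 'P' (after the try/except). Output: JMP

Answer: JMP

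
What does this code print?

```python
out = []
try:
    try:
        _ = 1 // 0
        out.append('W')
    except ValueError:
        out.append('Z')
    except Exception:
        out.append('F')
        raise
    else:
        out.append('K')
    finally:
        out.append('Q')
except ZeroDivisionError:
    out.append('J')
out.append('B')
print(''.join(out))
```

Execution trace: 'F' (inner except Exception) → 'Q' (inner finally) → 'J' (outer except ZeroDivisionError) → 'B' (after the try/except). Output: FQJB

Answer: FQJB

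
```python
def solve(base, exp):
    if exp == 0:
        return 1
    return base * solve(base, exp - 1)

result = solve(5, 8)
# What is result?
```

solve(5, 8) = 5 * 5 * 5 * 5 * 5 * 5 * 5 * 5 = 390625

Answer: 390625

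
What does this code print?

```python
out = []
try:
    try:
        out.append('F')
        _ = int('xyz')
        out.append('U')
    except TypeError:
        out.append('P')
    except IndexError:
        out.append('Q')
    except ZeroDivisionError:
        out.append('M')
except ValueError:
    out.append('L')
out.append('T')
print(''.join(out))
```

Execution trace: 'F' (try body) → 'L' (outer except ValueError) → 'T' (after the try/except). Output: FLT

Answer: FLT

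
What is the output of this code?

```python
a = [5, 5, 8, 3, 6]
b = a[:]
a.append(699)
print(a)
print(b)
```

Key concept: slice [:] creates copy.
Step by step:
`a = [5, 5, 8, 3, 6]` → a = [5, 5, 8, 3, 6]
`b = a[:]` → b = [5, 5, 8, 3, 6]
`a.append(699)` → a = [5, 5, 8, 3, 6, 699]
`print(a)` → prints [5, 5, 8, 3, 6, 699]
`print(b)` → prints [5, 5, 8, 3, 6]

Answer:
[5, 5, 8, 3, 6, 699]
[5, 5, 8, 3, 6]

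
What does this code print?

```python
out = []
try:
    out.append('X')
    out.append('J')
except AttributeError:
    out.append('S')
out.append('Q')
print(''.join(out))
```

Execution trace: 'X' (try body) → 'J' (try body, no exception) → 'Q' (after the try/except). Output: XJQ

Answer: XJQ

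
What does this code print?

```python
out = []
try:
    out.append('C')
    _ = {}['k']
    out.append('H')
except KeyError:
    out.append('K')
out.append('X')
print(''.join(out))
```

Execution trace: 'C' (try body) → 'K' (except KeyError) → 'X' (after the try/except). Output: CKX

Answer: CKX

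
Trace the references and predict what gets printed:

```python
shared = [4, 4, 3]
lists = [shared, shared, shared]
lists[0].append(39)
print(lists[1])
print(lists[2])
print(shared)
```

Key concept: list of same reference.
Step by step:
`shared = [4, 4, 3]` → shared = [4, 4, 3]
`lists = [shared, shared, shared]` → lists = [[4, 4, 3], [4, 4, 3], [4, 4, 3]]
`lists[0].append(39)` → shared = [4, 4, 3, 39]; lists = [[4, 4, 3, 39], [4, 4, 3, 39], [4, 4, 3, 39]]
`print(lists[1])` → prints [4, 4, 3, 39]
`print(lists[2])` → prints [4, 4, 3, 39]
`print(shared)` → prints [4, 4, 3, 39]

Answer:
[4, 4, 3, 39]
[4, 4, 3, 39]
[4, 4, 3, 39]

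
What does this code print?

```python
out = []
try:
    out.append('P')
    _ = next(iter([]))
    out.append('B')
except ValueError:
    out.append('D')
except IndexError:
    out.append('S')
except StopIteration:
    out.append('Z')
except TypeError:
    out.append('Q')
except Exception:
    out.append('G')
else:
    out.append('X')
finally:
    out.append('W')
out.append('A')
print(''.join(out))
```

Execution trace: 'P' (try body) → 'Z' (except StopIteration) → 'W' (finally) → 'A' (after the try/except). Output: PZWA

Answer: PZWA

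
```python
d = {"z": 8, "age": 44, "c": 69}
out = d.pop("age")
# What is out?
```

Trace:
`d = {"z": 8, "age": 44, "c": 69}` → d = {'z': 8, 'age': 44, 'c': 69}
`out = d.pop("age")` → d = {'z': 8, 'c': 69}; out = 44
So out = 44

Answer: 44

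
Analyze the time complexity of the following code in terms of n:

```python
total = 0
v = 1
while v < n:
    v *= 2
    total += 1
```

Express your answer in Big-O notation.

Each loop level contributes: log n. Multiplying the contributions gives O(log n).

Answer: O(log n)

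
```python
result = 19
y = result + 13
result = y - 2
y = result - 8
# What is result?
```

Trace:
`result = 19` → result = 19
`y = result + 13` → y = 32
`result = y - 2` → result = 30
`y = result - 8` → y = 22
So result = 30

Answer: 30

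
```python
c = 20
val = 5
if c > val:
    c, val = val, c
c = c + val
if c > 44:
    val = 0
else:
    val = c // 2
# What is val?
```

Trace:
`c = 20` → c = 20
`val = 5` → val = 5
`if c > val: ...` → c > val is True → c = 5; val = 20
`c = c + val` → c = 25
`if c > 44: ...` → c > 44 is False, take else branch → val = 12
So val = 12

Answer: 12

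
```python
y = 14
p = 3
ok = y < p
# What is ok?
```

Trace:
`y = 14` → y = 14
`p = 3` → p = 3
`ok = y < p` → ok = False
So ok = False

Answer: False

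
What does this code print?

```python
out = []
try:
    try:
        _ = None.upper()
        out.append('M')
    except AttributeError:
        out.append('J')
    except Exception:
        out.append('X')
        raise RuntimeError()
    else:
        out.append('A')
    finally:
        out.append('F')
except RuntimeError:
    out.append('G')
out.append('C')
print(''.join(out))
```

Execution trace: 'J' (inner except AttributeError) → 'F' (inner finally) → 'C' (after the try/except). Output: JFC

Answer: JFC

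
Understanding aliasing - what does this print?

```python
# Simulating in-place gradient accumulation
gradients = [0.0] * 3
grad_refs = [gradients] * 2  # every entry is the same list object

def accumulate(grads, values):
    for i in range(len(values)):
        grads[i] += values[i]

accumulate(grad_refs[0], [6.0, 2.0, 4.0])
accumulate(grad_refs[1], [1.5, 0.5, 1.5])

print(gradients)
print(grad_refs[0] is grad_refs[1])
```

Key concept: gradient accumulation aliasing.
Step by step:
`gradients = [0.0] * 3` → gradients = [0.0, 0.0, 0.0]
`grad_refs = [gradients] * 2` → grad_refs = [[0.0, 0.0, 0.0], [0.0, 0.0, 0.0]]
`accumulate(grad_refs[0], [6.0, 2.0, 4.0])` → gradients = [6.0, 2.0, 4.0]; grad_refs = [[6.0, 2.0, 4.0], [6.0, 2.0, 4.0]]
`accumulate(grad_refs[1], [1.5, 0.5, 1.5])` → gradients = [7.5, 2.5, 5.5]; grad_refs = [[7.5, 2.5, 5.5], [7.5, 2.5, 5.5]]
`print(gradients)` → prints [7.5, 2.5, 5.5]
`print(grad_refs[0] is grad_refs[1])` → prints True

Answer:
[7.5, 2.5, 5.5]
True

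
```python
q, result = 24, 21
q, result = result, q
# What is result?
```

Trace:
`q, result = 24, 21` → q = 24; result = 21
`q, result = result, q` → q = 21; result = 24
So result = 24

Answer: 24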